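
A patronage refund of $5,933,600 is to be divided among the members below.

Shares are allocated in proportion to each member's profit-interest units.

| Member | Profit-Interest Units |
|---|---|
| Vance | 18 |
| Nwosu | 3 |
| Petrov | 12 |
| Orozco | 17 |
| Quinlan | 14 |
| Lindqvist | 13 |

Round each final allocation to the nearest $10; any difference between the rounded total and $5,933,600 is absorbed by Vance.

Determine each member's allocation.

Vance: $1,387,060 | Nwosu: $231,180 | Petrov: $924,720 | Orozco: $1,310,020 | Quinlan: $1,078,840 | Lindqvist: $1,001,780

Combined profit-interest units = 77.
Unrounded shares: Vance 18/77 × $5,933,600 = 1,387,075.32; Nwosu 3/77 × $5,933,600 = 231,179.22; Petrov 12/77 × $5,933,600 = 924,716.88; Orozco 17/77 × $5,933,600 = 1,310,015.58; Quinlan 14/77 × $5,933,600 = 1,078,836.36; Lindqvist 13/77 × $5,933,600 = 1,001,776.62.
After rounding ($10): Vance $1,387,080; Nwosu $231,180; Petrov $924,720; Orozco $1,310,020; Quinlan $1,078,840; Lindqvist $1,001,780. Sum = $5,933,620.
Difference $5,933,600 − $5,933,620 = −$20 applied to Vance: Vance becomes $1,387,060.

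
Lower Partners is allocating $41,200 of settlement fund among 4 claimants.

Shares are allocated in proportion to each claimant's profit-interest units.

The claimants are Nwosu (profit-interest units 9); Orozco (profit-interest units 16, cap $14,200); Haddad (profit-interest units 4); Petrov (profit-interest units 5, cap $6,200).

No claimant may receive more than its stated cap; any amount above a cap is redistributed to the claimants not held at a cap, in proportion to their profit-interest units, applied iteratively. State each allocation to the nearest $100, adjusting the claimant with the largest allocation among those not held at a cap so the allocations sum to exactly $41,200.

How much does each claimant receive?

Nwosu: $14,400 · Orozco: $14,200 · Haddad: $6,400 · Petrov: $6,200

Sum of profit-interest units: 34.
Pro-rata shares before constraints: Nwosu 10,905.88; Orozco 19,388.24; Haddad 4,847.06; Petrov 6,058.82.
Capped: Orozco ($14,200); remaining pool $27,000 reallocated over remaining profit-interest units 18.
Capped: Petrov ($6,200); remaining pool $20,800 reallocated over remaining profit-interest units 13.
Shares after redistribution: Nwosu 14,400.00 → $14,400; Haddad 6,400.00 → $6,400.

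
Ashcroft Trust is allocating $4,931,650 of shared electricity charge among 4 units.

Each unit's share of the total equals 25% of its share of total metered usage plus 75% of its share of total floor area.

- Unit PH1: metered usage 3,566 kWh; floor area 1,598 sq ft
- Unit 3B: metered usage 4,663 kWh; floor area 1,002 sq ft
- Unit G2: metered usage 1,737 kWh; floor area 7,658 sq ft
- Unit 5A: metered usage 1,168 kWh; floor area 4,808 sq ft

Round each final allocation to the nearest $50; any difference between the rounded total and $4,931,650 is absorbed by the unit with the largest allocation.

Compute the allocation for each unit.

Totals — metered usage 11,134, floor area 15,066.
Blended shares (25% metered usage + 75% floor area): Unit PH1 0.1596; Unit 3B 0.1546; Unit G2 0.4202; Unit 5A 0.2656.
Unrounded shares: Unit PH1 787,190.15; Unit 3B 762,346.00; Unit G2 2,072,401.52; Unit 5A 1,309,712.34.
After rounding ($50): Unit PH1 $787,200; Unit 3B $762,350; Unit G2 $2,072,400; Unit 5A $1,309,700. Sum = $4,931,650.
Rounded total matches; no reconciliation needed.

Unit PH1: $787,200; Unit 3B: $762,350; Unit G2: $2,072,400; Unit 5A: $1,309,700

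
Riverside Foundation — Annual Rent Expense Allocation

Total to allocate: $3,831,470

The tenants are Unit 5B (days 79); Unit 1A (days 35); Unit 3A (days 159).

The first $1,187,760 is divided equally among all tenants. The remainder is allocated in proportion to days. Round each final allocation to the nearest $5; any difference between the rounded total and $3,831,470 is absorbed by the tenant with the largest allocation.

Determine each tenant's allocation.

Unit 5B: $1,160,950; Unit 1A: $734,855; Unit 3A: $1,935,665

$1,187,760 shared equally gives $395,920 per tenant.
Remainder $2,643,710 by days (total 273): Unit 5B 765,029.63 → $765,030; Unit 1A 338,937.18 → $338,935; Unit 3A 1,539,743.19 → $1,539,745.
Totals: Unit 5B $395,920 + $765,030 = $1,160,950; Unit 1A $395,920 + $338,935 = $734,855; Unit 3A $395,920 + $1,539,745 = $1,935,665.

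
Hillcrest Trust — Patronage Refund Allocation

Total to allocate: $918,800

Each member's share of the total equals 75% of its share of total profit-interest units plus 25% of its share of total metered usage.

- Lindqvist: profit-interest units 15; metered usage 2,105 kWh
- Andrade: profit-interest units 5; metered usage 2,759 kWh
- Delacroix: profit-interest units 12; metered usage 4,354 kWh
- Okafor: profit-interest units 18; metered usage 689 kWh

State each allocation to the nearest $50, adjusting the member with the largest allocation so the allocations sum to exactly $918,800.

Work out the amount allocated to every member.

Totals — profit-interest units 50, metered usage 9,907.
Composite weights (75% profit-interest units + 25% metered usage): Lindqvist 0.2781; Andrade 0.1446; Delacroix 0.2899; Okafor 0.2874.
Unrounded shares: Lindqvist 255,535.74; Andrade 132,879.14; Delacroix 266,334.22; Okafor 264,050.90.
At nearest $50: Lindqvist $255,550; Andrade $132,900; Delacroix $266,350; Okafor $264,050. Sum = $918,850.
Difference $918,800 − $918,850 = −$50 applied to largest allocation (Delacroix): Delacroix becomes $266,300.

Lindqvist: $255,550 | Andrade: $132,900 | Delacroix: $266,300 | Okafor: $264,050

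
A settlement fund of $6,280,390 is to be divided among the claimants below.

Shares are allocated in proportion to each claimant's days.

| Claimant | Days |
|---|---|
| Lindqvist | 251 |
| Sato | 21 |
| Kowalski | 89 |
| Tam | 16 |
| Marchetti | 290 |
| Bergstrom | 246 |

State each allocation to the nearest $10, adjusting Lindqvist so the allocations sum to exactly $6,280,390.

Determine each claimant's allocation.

Combined days = 913.
Unrounded shares: Lindqvist 251/913 × $6,280,390 = 1,726,591.34; Sato 21/913 × $6,280,390 = 144,455.85; Kowalski 89/913 × $6,280,390 = 612,217.65; Tam 16/913 × $6,280,390 = 110,061.60; Marchetti 290/913 × $6,280,390 = 1,994,866.48; Bergstrom 246/913 × $6,280,390 = 1,692,197.09.
After rounding ($10): Lindqvist $1,726,590; Sato $144,460; Kowalski $612,220; Tam $110,060; Marchetti $1,994,870; Bergstrom $1,692,200. Sum = $6,280,400.
Difference $6,280,390 − $6,280,400 = −$10 applied to Lindqvist: Lindqvist becomes $1,726,580.

Lindqvist: $1,726,580; Sato: $144,460; Kowalski: $612,220; Tam: $110,060; Marchetti: $1,994,870; Bergstrom: $1,692,200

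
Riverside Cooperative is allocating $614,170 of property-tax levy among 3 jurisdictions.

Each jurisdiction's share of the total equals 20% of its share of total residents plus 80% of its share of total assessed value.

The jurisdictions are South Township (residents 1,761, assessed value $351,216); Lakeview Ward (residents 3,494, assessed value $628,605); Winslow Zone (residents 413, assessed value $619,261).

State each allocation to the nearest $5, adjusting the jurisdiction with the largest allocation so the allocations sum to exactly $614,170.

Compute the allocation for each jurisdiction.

Totals — residents 5,668, assessed value 1,599,082.
Blended shares (20% residents + 80% assessed value): South Township 0.2378; Lakeview Ward 0.4378; Winslow Zone 0.3244.
Raw shares: South Township 146,078.57; Lakeview Ward 268,866.17; Winslow Zone 199,225.26.
Rounded to nearest $5: South Township $146,080; Lakeview Ward $268,865; Winslow Zone $199,225. Sum = $614,170.
Sum already equals the total — no adjustment.

South Township: $146,080 · Lakeview Ward: $268,865 · Winslow Zone: $199,225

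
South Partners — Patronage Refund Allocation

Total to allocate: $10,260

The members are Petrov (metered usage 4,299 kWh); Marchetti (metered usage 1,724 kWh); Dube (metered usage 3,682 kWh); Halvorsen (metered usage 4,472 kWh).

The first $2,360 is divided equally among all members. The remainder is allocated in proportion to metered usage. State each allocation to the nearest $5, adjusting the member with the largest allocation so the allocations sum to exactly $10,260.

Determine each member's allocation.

Petrov: $2,985 | Marchetti: $1,550 | Dube: $2,640 | Halvorsen: $3,085

Equal tier: $2,360 ÷ 4 = $590 apiece.
Remainder $7,900 by metered usage (total 14,177): Petrov 2,395.58 → $2,395; Marchetti 960.68 → $960; Dube 2,051.76 → $2,050; Halvorsen 2,491.98 → $2,490.
Rounding difference +$5 on remainder applied to Halvorsen.
Totals: Petrov $590 + $2,395 = $2,985; Marchetti $590 + $960 = $1,550; Dube $590 + $2,050 = $2,640; Halvorsen $590 + $2,495 = $3,085.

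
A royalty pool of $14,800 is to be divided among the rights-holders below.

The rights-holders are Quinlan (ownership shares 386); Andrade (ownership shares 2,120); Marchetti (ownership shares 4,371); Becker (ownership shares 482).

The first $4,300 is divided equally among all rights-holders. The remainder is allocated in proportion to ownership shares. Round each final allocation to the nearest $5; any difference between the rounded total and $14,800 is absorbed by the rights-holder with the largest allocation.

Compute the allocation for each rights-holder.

Quinlan: $1,625; Andrade: $4,100; Marchetti: $7,310; Becker: $1,765

First tranche $4,300 split equally: $1,075 each.
Remainder $10,500 by ownership shares (total 7,359): Quinlan 550.75 → $550; Andrade 3,024.87 → $3,025; Marchetti 6,236.65 → $6,235; Becker 687.73 → $690.
Totals: Quinlan $1,075 + $550 = $1,625; Andrade $1,075 + $3,025 = $4,100; Marchetti $1,075 + $6,235 = $7,310; Becker $1,075 + $690 = $1,765.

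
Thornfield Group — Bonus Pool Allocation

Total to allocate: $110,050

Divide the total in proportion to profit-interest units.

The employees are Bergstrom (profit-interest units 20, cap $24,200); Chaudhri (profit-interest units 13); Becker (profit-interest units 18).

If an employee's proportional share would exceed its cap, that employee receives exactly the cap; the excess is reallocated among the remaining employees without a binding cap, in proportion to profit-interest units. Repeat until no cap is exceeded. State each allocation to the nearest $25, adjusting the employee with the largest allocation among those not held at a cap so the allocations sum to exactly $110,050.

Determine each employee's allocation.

Bergstrom: $24,200 | Chaudhri: $36,000 | Becker: $49,850

Profit-interest units total: 51.
Unconstrained shares: Bergstrom 43,156.86; Chaudhri 28,051.96; Becker 38,841.18.
Held at cap: Bergstrom ($24,200); balance $85,850 reallocated over remaining profit-interest units 31.
Remaining shares: Chaudhri 36,001.61 → $36,000; Becker 49,848.39 → $49,850.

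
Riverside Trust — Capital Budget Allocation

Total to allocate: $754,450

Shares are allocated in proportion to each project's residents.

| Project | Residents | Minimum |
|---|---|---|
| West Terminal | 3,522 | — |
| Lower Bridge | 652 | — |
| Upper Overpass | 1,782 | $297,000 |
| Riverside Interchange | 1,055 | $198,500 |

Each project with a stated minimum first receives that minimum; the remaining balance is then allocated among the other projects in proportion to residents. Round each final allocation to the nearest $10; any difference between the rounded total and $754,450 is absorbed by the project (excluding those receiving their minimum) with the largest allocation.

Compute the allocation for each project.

West Terminal: $218,500 | Lower Bridge: $40,450 | Upper Overpass: $297,000 | Riverside Interchange: $198,500

Guaranteed amounts: Upper Overpass $297,000; Riverside Interchange $198,500. Remaining pool $258,950.
Remaining pool split over remaining residents 4,174: West Terminal 218,500.69 → $218,500; Lower Bridge 40,449.31 → $40,450.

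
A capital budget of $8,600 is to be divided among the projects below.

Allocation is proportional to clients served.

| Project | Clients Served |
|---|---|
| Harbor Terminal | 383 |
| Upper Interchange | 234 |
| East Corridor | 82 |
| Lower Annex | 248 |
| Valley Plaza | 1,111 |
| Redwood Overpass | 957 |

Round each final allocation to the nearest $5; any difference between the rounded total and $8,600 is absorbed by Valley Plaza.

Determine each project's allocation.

Sum of clients served: 3,015.
Proportional shares: Harbor Terminal 383/3,015 × $8,600 = 1,092.47; Upper Interchange 234/3,015 × $8,600 = 667.46; East Corridor 82/3,015 × $8,600 = 233.90; Lower Annex 248/3,015 × $8,600 = 707.40; Valley Plaza 1,111/3,015 × $8,600 = 3,169.02; Redwood Overpass 957/3,015 × $8,600 = 2,729.75.
At nearest $5: Harbor Terminal $1,090; Upper Interchange $665; East Corridor $235; Lower Annex $705; Valley Plaza $3,170; Redwood Overpass $2,730. Sum = $8,595.
Difference $8,600 − $8,595 = +$5 applied to Valley Plaza: Valley Plaza becomes $3,175.

Harbor Terminal: $1,090 | Upper Interchange: $665 | East Corridor: $235 | Lower Annex: $705 | Valley Plaza: $3,175 | Redwood Overpass: $2,730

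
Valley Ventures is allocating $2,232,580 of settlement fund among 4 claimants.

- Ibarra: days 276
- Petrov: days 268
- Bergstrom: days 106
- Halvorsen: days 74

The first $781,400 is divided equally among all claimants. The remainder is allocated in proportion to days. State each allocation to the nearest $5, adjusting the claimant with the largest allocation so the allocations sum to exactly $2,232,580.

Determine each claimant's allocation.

First tranche $781,400 split equally: $195,350 each.
Remainder $1,451,180 by days (total 724): Ibarra 553,212.27 → $553,210; Petrov 537,177.13 → $537,175; Bergstrom 212,465.58 → $212,465; Halvorsen 148,325.03 → $148,325.
Rounding difference +$5 on remainder applied to Ibarra.
Totals: Ibarra $195,350 + $553,215 = $748,565; Petrov $195,350 + $537,175 = $732,525; Bergstrom $195,350 + $212,465 = $407,815; Halvorsen $195,350 + $148,325 = $343,675.

Ibarra: $748,565 | Petrov: $732,525 | Bergstrom: $407,815 | Halvorsen: $343,675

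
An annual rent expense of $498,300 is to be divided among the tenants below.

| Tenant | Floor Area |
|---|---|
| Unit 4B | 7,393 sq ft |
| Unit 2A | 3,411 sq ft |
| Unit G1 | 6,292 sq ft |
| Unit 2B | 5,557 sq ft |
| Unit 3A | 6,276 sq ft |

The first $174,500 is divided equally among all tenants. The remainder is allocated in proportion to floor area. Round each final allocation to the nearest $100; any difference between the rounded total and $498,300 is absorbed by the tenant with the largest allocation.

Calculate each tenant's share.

Unit 4B: $117,700 · Unit 2A: $73,100 · Unit G1: $105,300 · Unit 2B: $97,100 · Unit 3A: $105,100

$174,500 shared equally gives $34,900 per tenant.
Remainder $323,800 by floor area (total 28,929): Unit 4B 82,749.26 → $82,700; Unit 2A 38,179.05 → $38,200; Unit G1 70,425.86 → $70,400; Unit 2B 62,199.06 → $62,200; Unit 3A 70,246.77 → $70,200.
Rounding difference +$100 on remainder applied to Unit 4B.
Totals: Unit 4B $34,900 + $82,800 = $117,700; Unit 2A $34,900 + $38,200 = $73,100; Unit G1 $34,900 + $70,400 = $105,300; Unit 2B $34,900 + $62,200 = $97,100; Unit 3A $34,900 + $70,200 = $105,100.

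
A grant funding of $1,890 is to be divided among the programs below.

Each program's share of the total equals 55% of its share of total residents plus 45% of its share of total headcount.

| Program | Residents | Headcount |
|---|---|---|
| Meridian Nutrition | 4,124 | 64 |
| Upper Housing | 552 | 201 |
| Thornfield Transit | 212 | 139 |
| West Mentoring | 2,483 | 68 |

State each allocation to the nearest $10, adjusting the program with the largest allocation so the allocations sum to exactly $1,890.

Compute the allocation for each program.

Totals — residents 7,371, headcount 472.
Blended shares (55% residents + 45% headcount): Meridian Nutrition 0.3687; Upper Housing 0.2328; Thornfield Transit 0.1483; West Mentoring 0.2501.
Pro-rata amounts: Meridian Nutrition 696.91; Upper Housing 440.03; Thornfield Transit 280.36; West Mentoring 472.70.
At nearest $10: Meridian Nutrition $700; Upper Housing $440; Thornfield Transit $280; West Mentoring $470. Sum = $1,890.
Rounded total matches; no reconciliation needed.

Meridian Nutrition: $700 | Upper Housing: $440 | Thornfield Transit: $280 | West Mentoring: $470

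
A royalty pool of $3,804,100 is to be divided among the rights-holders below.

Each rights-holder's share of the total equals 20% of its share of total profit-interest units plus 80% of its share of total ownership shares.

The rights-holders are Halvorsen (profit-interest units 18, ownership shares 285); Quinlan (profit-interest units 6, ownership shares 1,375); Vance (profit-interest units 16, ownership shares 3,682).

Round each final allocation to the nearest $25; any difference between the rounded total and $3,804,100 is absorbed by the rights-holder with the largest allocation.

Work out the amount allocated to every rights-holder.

Halvorsen: $504,725 · Quinlan: $897,450 · Vance: $2,401,925

Profit-interest units total 40; ownership shares total 5,342.
Composite weights (20% profit-interest units + 80% ownership shares): Halvorsen 0.1327; Quinlan 0.2359; Vance 0.6314.
Pro-rata amounts: Halvorsen 504,730.44; Quinlan 897,445.73; Vance 2,401,923.84.
After rounding ($25): Halvorsen $504,725; Quinlan $897,450; Vance $2,401,925. Sum = $3,804,100.
Sum already equals the total — no adjustment.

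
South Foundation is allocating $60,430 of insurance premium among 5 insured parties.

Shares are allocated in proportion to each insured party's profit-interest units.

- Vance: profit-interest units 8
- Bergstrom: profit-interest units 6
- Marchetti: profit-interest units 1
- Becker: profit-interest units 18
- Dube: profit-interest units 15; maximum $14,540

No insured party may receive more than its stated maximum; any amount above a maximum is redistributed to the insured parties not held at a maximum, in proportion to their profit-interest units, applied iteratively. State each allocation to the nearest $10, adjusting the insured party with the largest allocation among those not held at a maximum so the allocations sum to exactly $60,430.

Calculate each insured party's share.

Total profit-interest units = 48.
Pro-rata shares before constraints: Vance 10,071.67; Bergstrom 7,553.75; Marchetti 1,258.96; Becker 22,661.25; Dube 18,884.38.
Capped: Dube ($14,540); balance $45,890 reallocated over remaining profit-interest units 33.
Shares after redistribution: Vance 11,124.85 → $11,120; Bergstrom 8,343.64 → $8,340; Marchetti 1,390.61 → $1,390; Becker 25,030.91 → $25,030.
Rounding difference +$10 applied to Becker → $25,040.

Vance: $11,120 · Bergstrom: $8,340 · Marchetti: $1,390 · Becker: $25,040 · Dube: $14,540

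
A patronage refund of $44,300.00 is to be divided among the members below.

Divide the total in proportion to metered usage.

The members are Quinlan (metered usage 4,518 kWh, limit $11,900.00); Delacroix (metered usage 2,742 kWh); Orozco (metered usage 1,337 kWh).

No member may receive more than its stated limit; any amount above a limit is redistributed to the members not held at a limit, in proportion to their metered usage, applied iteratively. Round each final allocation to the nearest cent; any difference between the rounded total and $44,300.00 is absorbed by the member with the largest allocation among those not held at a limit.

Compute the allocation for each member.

Quinlan: $11,900.00; Delacroix: $21,780.04; Orozco: $10,619.96

Total metered usage = 8,597.
Pro-rata shares before constraints: Quinlan 23,281.0748; Delacroix 14,129.4172; Orozco 6,889.5080.
Cap binds for Quinlan ($11,900.00); balance $32,400.00 reallocated over remaining metered usage 4,079.
Shares after redistribution: Delacroix 21,780.0441 → $21,780.04; Orozco 10,619.9559 → $10,619.96.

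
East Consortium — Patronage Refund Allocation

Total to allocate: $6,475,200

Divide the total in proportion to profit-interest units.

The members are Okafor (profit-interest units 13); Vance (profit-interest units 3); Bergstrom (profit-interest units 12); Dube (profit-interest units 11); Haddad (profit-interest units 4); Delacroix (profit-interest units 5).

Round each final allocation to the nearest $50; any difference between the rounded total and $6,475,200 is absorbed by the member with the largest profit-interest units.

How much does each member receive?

Okafor: $1,753,700 · Vance: $404,700 · Bergstrom: $1,618,800 · Dube: $1,483,900 · Haddad: $539,600 · Delacroix: $674,500

Sum of profit-interest units: 13 + 3 + 12 + 11 + 4 + 5 = 48.
Raw shares: Okafor 1,753,700.00; Vance 404,700.00; Bergstrom 1,618,800.00; Dube 1,483,900.00; Haddad 539,600.00; Delacroix 674,500.00.
At nearest $50: Okafor $1,753,700; Vance $404,700; Bergstrom $1,618,800; Dube $1,483,900; Haddad $539,600; Delacroix $674,500. Sum = $6,475,200.
Rounded total matches; no reconciliation needed.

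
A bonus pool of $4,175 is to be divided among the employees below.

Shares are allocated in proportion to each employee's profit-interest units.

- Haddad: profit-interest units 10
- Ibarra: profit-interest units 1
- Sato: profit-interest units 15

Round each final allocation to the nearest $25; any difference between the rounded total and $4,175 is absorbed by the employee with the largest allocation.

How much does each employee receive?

Haddad: $1,600 · Ibarra: $150 · Sato: $2,425

Combined profit-interest units = 26.
Proportional shares: Haddad 10/26 × $4,175 = 1,605.77; Ibarra 1/26 × $4,175 = 160.58; Sato 15/26 × $4,175 = 2,408.65.
At nearest $25: Haddad $1,600; Ibarra $150; Sato $2,400. Sum = $4,150.
Difference $4,175 − $4,150 = +$25 applied to largest allocation (Sato): Sato becomes $2,425.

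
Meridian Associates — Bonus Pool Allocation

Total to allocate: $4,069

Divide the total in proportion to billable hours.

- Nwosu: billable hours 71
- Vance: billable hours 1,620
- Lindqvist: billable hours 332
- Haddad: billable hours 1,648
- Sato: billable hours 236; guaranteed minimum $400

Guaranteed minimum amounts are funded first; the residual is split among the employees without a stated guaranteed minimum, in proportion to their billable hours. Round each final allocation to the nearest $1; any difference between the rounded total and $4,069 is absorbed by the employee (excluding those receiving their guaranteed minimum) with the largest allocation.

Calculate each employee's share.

Fund the minimums — Sato $400. Remaining pool $3,669.
Remaining pool split over remaining billable hours 3,671: Nwosu 70.96 → $71; Vance 1,619.12 → $1,619; Lindqvist 331.82 → $332; Haddad 1,647.10 → $1,647.

Nwosu: $71 · Vance: $1,619 · Lindqvist: $332 · Haddad: $1,647 · Sato: $400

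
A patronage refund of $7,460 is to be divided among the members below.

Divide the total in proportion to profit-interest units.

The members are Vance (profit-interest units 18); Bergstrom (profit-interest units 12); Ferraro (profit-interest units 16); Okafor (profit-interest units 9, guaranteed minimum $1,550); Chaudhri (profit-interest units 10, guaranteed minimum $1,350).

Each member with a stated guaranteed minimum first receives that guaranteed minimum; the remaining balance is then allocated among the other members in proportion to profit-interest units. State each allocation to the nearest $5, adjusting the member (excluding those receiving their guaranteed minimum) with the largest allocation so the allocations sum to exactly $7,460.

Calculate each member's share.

Fund the minimums — Okafor $1,550; Chaudhri $1,350. Remaining pool $4,560.
Remaining pool split over remaining profit-interest units 46: Vance 1,784.35 → $1,785; Bergstrom 1,189.57 → $1,190; Ferraro 1,586.09 → $1,585.

Vance: $1,785 · Bergstrom: $1,190 · Ferraro: $1,585 · Okafor: $1,550 · Chaudhri: $1,350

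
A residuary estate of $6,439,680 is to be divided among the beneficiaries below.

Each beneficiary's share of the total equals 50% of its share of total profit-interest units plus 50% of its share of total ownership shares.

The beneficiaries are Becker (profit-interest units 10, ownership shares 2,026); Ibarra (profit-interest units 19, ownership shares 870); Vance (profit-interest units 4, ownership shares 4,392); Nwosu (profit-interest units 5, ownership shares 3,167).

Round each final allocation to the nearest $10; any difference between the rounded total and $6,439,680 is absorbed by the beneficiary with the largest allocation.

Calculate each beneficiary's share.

Profit-interest units total 38; ownership shares total 10,455.
Blended shares (50% profit-interest units + 50% ownership shares): Becker 0.2285; Ibarra 0.2916; Vance 0.2627; Nwosu 0.2172.
Pro-rata amounts: Becker 1,471,276.18; Ibarra 1,877,855.04; Vance 1,691,540.50; Nwosu 1,399,008.28.
Rounded to nearest $10: Becker $1,471,280; Ibarra $1,877,860; Vance $1,691,540; Nwosu $1,399,010. Sum = $6,439,690.
Difference $6,439,680 − $6,439,690 = −$10 applied to largest allocation (Ibarra): Ibarra becomes $1,877,850.

Becker: $1,471,280 · Ibarra: $1,877,850 · Vance: $1,691,540 · Nwosu: $1,399,010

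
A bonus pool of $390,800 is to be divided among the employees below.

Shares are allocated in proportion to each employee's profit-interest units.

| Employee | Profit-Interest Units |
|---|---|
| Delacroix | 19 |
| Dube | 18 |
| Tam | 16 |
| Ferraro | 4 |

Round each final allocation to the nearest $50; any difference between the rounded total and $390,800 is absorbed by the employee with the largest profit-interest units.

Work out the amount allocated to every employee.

Total profit-interest units = 57.
Pro-rata amounts: Delacroix 19/57 × $390,800 = 130,266.67; Dube 18/57 × $390,800 = 123,410.53; Tam 16/57 × $390,800 = 109,698.25; Ferraro 4/57 × $390,800 = 27,424.56.
Rounded to nearest $50: Delacroix $130,250; Dube $123,400; Tam $109,700; Ferraro $27,400. Sum = $390,750.
Difference $390,800 − $390,750 = +$50 applied to largest profit-interest units (Delacroix): Delacroix becomes $130,300.

Delacroix: $130,300; Dube: $123,400; Tam: $109,700; Ferraro: $27,400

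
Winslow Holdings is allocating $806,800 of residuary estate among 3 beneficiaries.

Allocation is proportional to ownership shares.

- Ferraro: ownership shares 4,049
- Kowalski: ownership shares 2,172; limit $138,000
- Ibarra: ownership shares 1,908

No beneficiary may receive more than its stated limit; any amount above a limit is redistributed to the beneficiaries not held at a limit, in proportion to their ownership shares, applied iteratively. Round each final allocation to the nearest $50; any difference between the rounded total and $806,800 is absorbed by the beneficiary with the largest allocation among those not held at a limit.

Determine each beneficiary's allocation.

Sum of ownership shares: 8,129.
Pro-rata shares before constraints: Ferraro 401,861.63; Kowalski 215,570.13; Ibarra 189,368.24.
Cap binds for Kowalski ($138,000); remaining pool $668,800 reallocated over remaining ownership shares 5,957.
Redistributed shares: Ferraro 454,586.40 → $454,600; Ibarra 214,213.60 → $214,200.

Ferraro: $454,600 · Kowalski: $138,000 · Ibarra: $214,200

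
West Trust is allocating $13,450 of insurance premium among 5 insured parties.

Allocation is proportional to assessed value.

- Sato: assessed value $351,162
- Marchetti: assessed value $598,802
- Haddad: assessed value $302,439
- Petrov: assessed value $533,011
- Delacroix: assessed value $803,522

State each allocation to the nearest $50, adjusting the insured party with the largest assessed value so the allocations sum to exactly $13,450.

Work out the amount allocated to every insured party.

Combined assessed value = 2,588,936.
Unrounded shares: Sato 351,162/2,588,936 × $13,450 = 1,824.35; Marchetti 598,802/2,588,936 × $13,450 = 3,110.89; Haddad 302,439/2,588,936 × $13,450 = 1,571.23; Petrov 533,011/2,588,936 × $13,450 = 2,769.09; Delacroix 803,522/2,588,936 × $13,450 = 4,174.44.
Rounded to nearest $50: Sato $1,800; Marchetti $3,100; Haddad $1,550; Petrov $2,750; Delacroix $4,150. Sum = $13,350.
Difference $13,450 − $13,350 = +$100 applied to largest assessed value (Delacroix): Delacroix becomes $4,250.

Sato: $1,800 | Marchetti: $3,100 | Haddad: $1,550 | Petrov: $2,750 | Delacroix: $4,250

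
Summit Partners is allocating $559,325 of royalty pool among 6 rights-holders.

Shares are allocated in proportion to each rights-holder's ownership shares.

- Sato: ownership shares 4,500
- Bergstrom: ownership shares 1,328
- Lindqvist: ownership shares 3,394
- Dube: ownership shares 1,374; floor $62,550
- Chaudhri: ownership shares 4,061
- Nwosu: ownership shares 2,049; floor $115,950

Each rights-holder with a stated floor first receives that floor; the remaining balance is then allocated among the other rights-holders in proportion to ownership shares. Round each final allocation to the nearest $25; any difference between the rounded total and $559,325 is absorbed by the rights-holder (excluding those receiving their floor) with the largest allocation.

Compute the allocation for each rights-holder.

Sato: $129,025 · Bergstrom: $38,075 · Lindqvist: $97,300 · Dube: $62,550 · Chaudhri: $116,425 · Nwosu: $115,950

Fund the minimums — Dube $62,550; Nwosu $115,950. Residual $380,825.
Residual split over remaining ownership shares 13,283: Sato 129,015.47 → $129,025; Bergstrom 38,073.90 → $38,075; Lindqvist 97,306.34 → $97,300; Chaudhri 116,429.29 → $116,425.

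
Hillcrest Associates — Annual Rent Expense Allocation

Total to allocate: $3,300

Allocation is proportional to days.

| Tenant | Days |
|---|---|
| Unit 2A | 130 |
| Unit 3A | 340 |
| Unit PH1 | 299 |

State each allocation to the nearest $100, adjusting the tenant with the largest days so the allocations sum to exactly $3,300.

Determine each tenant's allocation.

Sum of days: 769.
Proportional shares: Unit 2A 130/769 × $3,300 = 557.87; Unit 3A 340/769 × $3,300 = 1,459.04; Unit PH1 299/769 × $3,300 = 1,283.09.
After rounding ($100): Unit 2A $600; Unit 3A $1,500; Unit PH1 $1,300. Sum = $3,400.
Difference $3,300 − $3,400 = −$100 applied to largest days (Unit 3A): Unit 3A becomes $1,400.

Unit 2A: $600; Unit 3A: $1,400; Unit PH1: $1,300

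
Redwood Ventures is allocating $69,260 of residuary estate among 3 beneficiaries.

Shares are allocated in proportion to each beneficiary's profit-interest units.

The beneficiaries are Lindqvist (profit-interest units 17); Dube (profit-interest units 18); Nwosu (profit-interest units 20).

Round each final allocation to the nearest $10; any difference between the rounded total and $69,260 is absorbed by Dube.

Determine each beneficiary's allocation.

Total profit-interest units = 55.
Proportional shares: Lindqvist 17/55 × $69,260 = 21,407.64; Dube 18/55 × $69,260 = 22,666.91; Nwosu 20/55 × $69,260 = 25,185.45.
After rounding ($10): Lindqvist $21,410; Dube $22,670; Nwosu $25,190. Sum = $69,270.
Difference $69,260 − $69,270 = −$10 applied to Dube: Dube becomes $22,660.

Lindqvist: $21,410 · Dube: $22,660 · Nwosu: $25,190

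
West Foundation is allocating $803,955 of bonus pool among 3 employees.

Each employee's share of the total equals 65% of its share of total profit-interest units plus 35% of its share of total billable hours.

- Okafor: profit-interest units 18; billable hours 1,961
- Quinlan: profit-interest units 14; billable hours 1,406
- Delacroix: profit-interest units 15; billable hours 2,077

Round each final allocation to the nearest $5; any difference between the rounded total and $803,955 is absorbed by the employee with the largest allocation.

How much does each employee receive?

Okafor: $301,495 · Quinlan: $228,330 · Delacroix: $274,130

Profit-interest units total 47; billable hours total 5,444.
Blended shares (65% profit-interest units + 35% billable hours): Okafor 0.3750; Quinlan 0.2840; Delacroix 0.3410.
Raw shares: Okafor 301,491.77; Quinlan 228,331.35; Delacroix 274,131.88.
After rounding ($5): Okafor $301,490; Quinlan $228,330; Delacroix $274,130. Sum = $803,950.
Difference $803,955 − $803,950 = +$5 applied to largest allocation (Okafor): Okafor becomes $301,495.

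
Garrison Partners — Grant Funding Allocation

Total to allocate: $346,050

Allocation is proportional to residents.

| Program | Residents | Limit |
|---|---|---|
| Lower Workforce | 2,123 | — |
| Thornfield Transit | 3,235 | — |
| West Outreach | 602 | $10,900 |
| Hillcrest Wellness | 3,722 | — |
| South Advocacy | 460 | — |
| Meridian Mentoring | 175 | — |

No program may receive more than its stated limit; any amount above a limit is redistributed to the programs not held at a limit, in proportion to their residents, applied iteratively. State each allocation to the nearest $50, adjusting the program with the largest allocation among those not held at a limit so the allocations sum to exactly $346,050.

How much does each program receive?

Lower Workforce: $73,250 · Thornfield Transit: $111,600 · West Outreach: $10,900 · Hillcrest Wellness: $128,400 · South Advocacy: $15,850 · Meridian Mentoring: $6,050

Sum of residents: 10,317.
Pro-rata shares before constraints: Lower Workforce 71,209.09; Thornfield Transit 108,507.49; West Outreach 20,192.12; Hillcrest Wellness 124,842.31; South Advocacy 15,429.19; Meridian Mentoring 5,869.80.
Cap binds for West Outreach ($10,900); residual $335,150 reallocated over remaining residents 9,715.
Shares after redistribution: Lower Workforce 73,239.68 → $73,250; Thornfield Transit 111,601.67 → $111,600; Hillcrest Wellness 128,402.30 → $128,400; South Advocacy 15,869.17 → $15,850; Meridian Mentoring 6,037.18 → $6,050.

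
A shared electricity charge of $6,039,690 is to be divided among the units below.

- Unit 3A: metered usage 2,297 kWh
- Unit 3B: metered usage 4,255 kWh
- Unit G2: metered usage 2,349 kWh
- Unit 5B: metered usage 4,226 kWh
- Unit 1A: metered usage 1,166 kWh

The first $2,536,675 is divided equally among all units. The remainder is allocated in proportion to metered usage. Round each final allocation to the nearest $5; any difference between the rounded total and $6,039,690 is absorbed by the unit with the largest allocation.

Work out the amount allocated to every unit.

Unit 3A: $1,070,300 · Unit 3B: $1,550,175 · Unit G2: $1,083,040 · Unit 5B: $1,543,070 · Unit 1A: $793,105

Equal tier: $2,536,675 ÷ 5 = $507,335 apiece.
Remainder $3,503,015 by metered usage (total 14,293): Unit 3A 562,962.67 → $562,965; Unit 3B 1,042,841.17 → $1,042,840; Unit G2 575,707.15 → $575,705; Unit 5B 1,035,733.67 → $1,035,735; Unit 1A 285,770.34 → $285,770.
Totals: Unit 3A $507,335 + $562,965 = $1,070,300; Unit 3B $507,335 + $1,042,840 = $1,550,175; Unit G2 $507,335 + $575,705 = $1,083,040; Unit 5B $507,335 + $1,035,735 = $1,543,070; Unit 1A $507,335 + $285,770 = $793,105.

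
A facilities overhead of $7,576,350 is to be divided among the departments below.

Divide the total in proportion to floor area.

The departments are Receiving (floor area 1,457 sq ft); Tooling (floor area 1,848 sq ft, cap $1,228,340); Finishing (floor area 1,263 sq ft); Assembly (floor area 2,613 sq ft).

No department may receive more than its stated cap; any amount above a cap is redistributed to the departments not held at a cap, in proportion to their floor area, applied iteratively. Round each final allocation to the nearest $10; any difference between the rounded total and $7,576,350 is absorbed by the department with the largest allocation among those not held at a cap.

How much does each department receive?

Combined floor area = 7,181.
Proportional shares (ignoring caps): Receiving 1,537,215.14; Tooling 1,949,741.65; Finishing 1,332,534.47; Assembly 2,756,858.73.
Held at cap: Tooling ($1,228,340); residual $6,348,010 reallocated over remaining floor area 5,333.
Remaining shares: Receiving 1,734,305.38 → $1,734,310; Finishing 1,503,382.08 → $1,503,380; Assembly 3,110,322.54 → $3,110,320.

Receiving: $1,734,310 | Tooling: $1,228,340 | Finishing: $1,503,380 | Assembly: $3,110,320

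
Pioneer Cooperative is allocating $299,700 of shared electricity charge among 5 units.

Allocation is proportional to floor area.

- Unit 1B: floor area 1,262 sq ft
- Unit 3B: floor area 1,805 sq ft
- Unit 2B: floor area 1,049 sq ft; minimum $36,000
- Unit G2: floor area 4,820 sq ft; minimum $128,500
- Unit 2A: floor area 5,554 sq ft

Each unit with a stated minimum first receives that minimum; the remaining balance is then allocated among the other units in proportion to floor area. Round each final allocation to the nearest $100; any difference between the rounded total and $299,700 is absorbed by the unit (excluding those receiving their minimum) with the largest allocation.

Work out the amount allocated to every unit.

Minimums first: Unit 2B $36,000; Unit G2 $128,500. Remaining pool $135,200.
Remaining pool split over remaining floor area 8,621: Unit 1B 19,791.49 → $19,800; Unit 3B 28,307.16 → $28,300; Unit 2A 87,101.36 → $87,100.

Unit 1B: $19,800; Unit 3B: $28,300; Unit 2B: $36,000; Unit G2: $128,500; Unit 2A: $87,100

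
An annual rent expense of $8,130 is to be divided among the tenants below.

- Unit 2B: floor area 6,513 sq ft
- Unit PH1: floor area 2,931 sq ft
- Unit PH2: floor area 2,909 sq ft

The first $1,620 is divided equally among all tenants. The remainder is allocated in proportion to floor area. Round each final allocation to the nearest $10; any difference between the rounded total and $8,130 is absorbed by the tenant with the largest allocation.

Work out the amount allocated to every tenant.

Unit 2B: $3,980 · Unit PH1: $2,080 · Unit PH2: $2,070

First tranche $1,620 split equally: $540 each.
Remainder $6,510 by floor area (total 12,353): Unit 2B 3,432.33 → $3,430; Unit PH1 1,544.63 → $1,540; Unit PH2 1,533.04 → $1,530.
Rounding difference +$10 on remainder applied to Unit 2B.
Totals: Unit 2B $540 + $3,440 = $3,980; Unit PH1 $540 + $1,540 = $2,080; Unit PH2 $540 + $1,530 = $2,070.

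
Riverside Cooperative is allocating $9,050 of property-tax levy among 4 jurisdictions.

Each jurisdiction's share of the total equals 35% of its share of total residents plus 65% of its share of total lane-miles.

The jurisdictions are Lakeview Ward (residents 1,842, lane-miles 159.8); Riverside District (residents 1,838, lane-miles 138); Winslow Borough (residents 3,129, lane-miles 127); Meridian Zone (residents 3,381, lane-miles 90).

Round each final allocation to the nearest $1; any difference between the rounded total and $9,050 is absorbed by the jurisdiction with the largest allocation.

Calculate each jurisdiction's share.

Totals — residents 10,190, lane-miles 514.8.
Combined weights (35% residents + 65% lane-miles): Lakeview Ward 0.2650; Riverside District 0.2374; Winslow Borough 0.2678; Meridian Zone 0.2298.
Proportional shares: Lakeview Ward 2,398.57; Riverside District 2,148.23; Winslow Borough 2,423.83; Meridian Zone 2,079.37.
At nearest $1: Lakeview Ward $2,399; Riverside District $2,148; Winslow Borough $2,424; Meridian Zone $2,079. Sum = $9,050.
Rounded total matches; no reconciliation needed.

Lakeview Ward: $2,399 · Riverside District: $2,148 · Winslow Borough: $2,424 · Meridian Zone: $2,079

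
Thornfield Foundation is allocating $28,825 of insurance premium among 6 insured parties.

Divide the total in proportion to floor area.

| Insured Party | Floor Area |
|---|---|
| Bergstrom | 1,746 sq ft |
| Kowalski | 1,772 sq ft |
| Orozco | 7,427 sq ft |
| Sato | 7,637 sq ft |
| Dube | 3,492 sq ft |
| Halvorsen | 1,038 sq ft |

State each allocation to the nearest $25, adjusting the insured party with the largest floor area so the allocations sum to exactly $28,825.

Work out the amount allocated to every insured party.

Bergstrom: $2,175 | Kowalski: $2,200 | Orozco: $9,275 | Sato: $9,525 | Dube: $4,350 | Halvorsen: $1,300

Combined floor area = 1,746 + 1,772 + 7,427 + 7,637 + 3,492 + 1,038 = 23,112.
Raw shares: Bergstrom 2,177.59; Kowalski 2,210.02; Orozco 9,262.86; Sato 9,524.77; Dube 4,355.18; Halvorsen 1,294.58.
At nearest $25: Bergstrom $2,175; Kowalski $2,200; Orozco $9,275; Sato $9,525; Dube $4,350; Halvorsen $1,300. Sum = $28,825.
Sum already equals the total — no adjustment.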